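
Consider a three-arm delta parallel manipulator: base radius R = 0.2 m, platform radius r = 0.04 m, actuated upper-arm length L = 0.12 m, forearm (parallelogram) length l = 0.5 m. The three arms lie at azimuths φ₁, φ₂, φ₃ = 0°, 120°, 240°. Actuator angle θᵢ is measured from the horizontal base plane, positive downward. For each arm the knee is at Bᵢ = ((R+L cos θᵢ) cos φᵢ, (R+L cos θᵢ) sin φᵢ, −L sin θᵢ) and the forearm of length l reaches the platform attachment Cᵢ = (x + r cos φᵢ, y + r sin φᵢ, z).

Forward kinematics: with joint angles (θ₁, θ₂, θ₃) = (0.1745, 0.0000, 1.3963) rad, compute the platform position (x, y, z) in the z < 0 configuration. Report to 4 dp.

arm 1 at φ=0.0°: (R−r)+L cos θ1 = 0.2782;  S1 = (0.2782, 0.0000, -0.0208)
S2 = (0.2800·cos120.0°, 0.2800·sin120.0°, 0.0000) = (-0.1400, 0.2425, 0.0000)
S3 = (0.1808·cos240.0°, 0.1808·sin240.0°, -0.1182) = (-0.0904, -0.1566, -0.1182)
eliminate P² terms by subtracting sphere 1 from 2 and 3
[-0.8364 0.4850 0.0417]·P = 0.0006;  [-0.7372 -0.3132 -0.1947]·P = -0.0312
det = 0.6195;  x = 0.0241+-0.1313z,  y = 0.0427+-0.3124z
sphere 1 gives Az²+Bz+C=0 with A=1.1149, B=0.0817, C=-0.1832;  B²−4AC=0.8236;  roots -0.4436, 0.3704;  negative root z = -0.4436
x = 0.0824, y = 0.1814

(0.0824, 0.1814, -0.4436)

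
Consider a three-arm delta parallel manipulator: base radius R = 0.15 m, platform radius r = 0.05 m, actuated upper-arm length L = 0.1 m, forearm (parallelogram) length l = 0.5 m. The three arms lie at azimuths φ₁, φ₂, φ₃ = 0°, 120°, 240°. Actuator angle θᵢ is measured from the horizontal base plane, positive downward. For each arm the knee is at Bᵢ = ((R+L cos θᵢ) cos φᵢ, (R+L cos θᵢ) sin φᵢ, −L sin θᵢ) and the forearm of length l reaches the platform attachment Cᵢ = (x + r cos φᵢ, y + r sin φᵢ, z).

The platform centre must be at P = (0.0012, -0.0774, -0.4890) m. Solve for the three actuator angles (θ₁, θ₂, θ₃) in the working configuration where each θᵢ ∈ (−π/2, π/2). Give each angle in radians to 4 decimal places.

θ₁ = 0.3490, θ₂ = 0.6109, θ₃ = 0.0872

arm 1 (φ=0.0°): x'=0.0012, y'=-0.0774
  A=0.0988, B=-0.4890, C=(l²−L²−A²−y'²−z²)/(2L)=-0.0744
  θ1 = atan2(B,A) + arccos(C/0.4989) = 0.3490
φ2=120.0° → target in arm frame (-0.0676, 0.0377)
  e−x'=0.1676;  (l²−L²−(e−x')²−y'²−z²)/2L = -0.1432
  γ=atan2(-0.4890,0.1676)=-1.2405;  ψ=arccos(-0.2770)=1.8515;  θ2=γ+ψ≈0.6109
rotate P by −φ3: (0.0664, 0.0397, -0.4890)
  A=0.0336, B=-0.4890, C=(l²−L²−A²−y'²−z²)/(2L)=-0.0091
  θ3 = atan2(B,A) + arccos(C/0.4902) = 0.0872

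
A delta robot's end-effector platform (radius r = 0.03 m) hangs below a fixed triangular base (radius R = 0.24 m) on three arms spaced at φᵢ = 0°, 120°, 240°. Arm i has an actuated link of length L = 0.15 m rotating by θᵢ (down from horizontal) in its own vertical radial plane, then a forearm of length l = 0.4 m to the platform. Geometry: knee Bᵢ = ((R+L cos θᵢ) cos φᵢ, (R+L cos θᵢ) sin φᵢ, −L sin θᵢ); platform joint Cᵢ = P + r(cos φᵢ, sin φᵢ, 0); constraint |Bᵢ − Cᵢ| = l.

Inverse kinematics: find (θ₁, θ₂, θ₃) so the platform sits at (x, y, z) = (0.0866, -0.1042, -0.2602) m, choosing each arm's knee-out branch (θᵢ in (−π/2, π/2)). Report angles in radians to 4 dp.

θ₁ = -0.0876, θ₂ = 1.3092, θ₃ = 0.2617

arm 1 (φ=0.0°): x'=0.0866, y'=-0.1042
  e−x'=0.1234;  (l²−L²−(e−x')²−y'²−z²)/2L = 0.1457
  θ1 = atan2(B,A) + arccos(C/0.2880) = -0.0876
φ2=120.0° → target in arm frame (-0.1335, -0.0229)
  e−x'=0.3435;  (l²−L²−(e−x')²−y'²−z²)/2L = -0.1625
  γ=atan2(-0.2602,0.3435)=-0.6482;  ψ=arccos(-0.3771)=1.9574;  θ2=γ+ψ≈1.3092
arm 3 (φ=240.0°): x'=0.0469, y'=0.1271
  e−x'=0.1631;  (l²−L²−(e−x')²−y'²−z²)/2L = 0.0902
  θ3 = atan2(B,A) + arccos(C/0.3071) = 0.2617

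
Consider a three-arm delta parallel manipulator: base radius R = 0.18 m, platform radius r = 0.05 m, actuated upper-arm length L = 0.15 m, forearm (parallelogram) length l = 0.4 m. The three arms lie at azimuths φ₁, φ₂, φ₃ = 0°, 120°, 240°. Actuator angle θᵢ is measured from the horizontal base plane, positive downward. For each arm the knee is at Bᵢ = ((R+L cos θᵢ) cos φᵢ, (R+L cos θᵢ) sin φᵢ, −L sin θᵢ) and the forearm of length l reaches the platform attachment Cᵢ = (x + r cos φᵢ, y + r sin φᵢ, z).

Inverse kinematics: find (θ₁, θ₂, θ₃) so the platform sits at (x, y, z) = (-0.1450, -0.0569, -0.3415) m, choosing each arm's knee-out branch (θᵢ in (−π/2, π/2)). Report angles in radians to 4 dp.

rotate P by −φ1: (-0.1450, -0.0569, -0.3415)
  e−x'=0.2750;  (l²−L²−(e−x')²−y'²−z²)/2L = -0.1933
  θ1 = atan2(B,A) + arccos(C/0.4385) = 1.1345
rotate P by −φ2: (0.0232, 0.1540, -0.3415)
  e−x'=0.1068;  (l²−L²−(e−x')²−y'²−z²)/2L = -0.0475
  γ=atan2(-0.3415,0.1068)=-1.2678;  ψ=arccos(-0.1327)=1.7039;  θ2=γ+ψ≈0.4362
rotate P by −φ3: (0.1218, -0.0971, -0.3415)
  A cos θ + B sin θ = C:  0.0082·cos θ + -0.3415·sin θ = 0.0379
  θ3 = atan2(B,A) + arccos(C/0.3416) = -0.0872

θ₁ = 1.1345, θ₂ = 0.4362, θ₃ = -0.0872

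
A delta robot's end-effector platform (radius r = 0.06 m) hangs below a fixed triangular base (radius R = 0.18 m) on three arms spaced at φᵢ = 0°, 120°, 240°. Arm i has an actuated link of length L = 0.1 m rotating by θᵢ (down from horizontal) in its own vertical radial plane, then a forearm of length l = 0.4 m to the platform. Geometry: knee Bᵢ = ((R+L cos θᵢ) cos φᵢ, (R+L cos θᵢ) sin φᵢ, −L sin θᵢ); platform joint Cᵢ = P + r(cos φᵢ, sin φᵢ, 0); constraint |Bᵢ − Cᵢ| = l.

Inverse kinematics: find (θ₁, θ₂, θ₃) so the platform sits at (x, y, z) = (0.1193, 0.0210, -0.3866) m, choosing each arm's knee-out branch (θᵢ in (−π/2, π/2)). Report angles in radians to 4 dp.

rotate P by −φ1: (0.1193, 0.0210, -0.3866)
  A cos θ + B sin θ = C:  0.0007·cos θ + -0.3866·sin θ = 0.0005
  γ=atan2(-0.3866,0.0007)=-1.5690;  ψ=arccos(0.0013)=1.5695;  θ1=γ+ψ≈0.0005
rotate P by −φ2: (-0.0415, -0.1138, -0.3866)
  A cos θ + B sin θ = C:  0.1615·cos θ + -0.3866·sin θ = -0.1924
  γ=atan2(-0.3866,0.1615)=-1.1752;  ψ=arccos(-0.4593)=2.0480;  θ2=γ+ψ≈0.8728
rotate P by −φ3: (-0.0778, 0.0928, -0.3866)
  e−x'=0.1978;  (l²−L²−(e−x')²−y'²−z²)/2L = -0.2361
  θ3 = atan2(B,A) + arccos(C/0.4343) = 1.0477

θ₁ = 0.0005, θ₂ = 0.8728, θ₃ = 1.0477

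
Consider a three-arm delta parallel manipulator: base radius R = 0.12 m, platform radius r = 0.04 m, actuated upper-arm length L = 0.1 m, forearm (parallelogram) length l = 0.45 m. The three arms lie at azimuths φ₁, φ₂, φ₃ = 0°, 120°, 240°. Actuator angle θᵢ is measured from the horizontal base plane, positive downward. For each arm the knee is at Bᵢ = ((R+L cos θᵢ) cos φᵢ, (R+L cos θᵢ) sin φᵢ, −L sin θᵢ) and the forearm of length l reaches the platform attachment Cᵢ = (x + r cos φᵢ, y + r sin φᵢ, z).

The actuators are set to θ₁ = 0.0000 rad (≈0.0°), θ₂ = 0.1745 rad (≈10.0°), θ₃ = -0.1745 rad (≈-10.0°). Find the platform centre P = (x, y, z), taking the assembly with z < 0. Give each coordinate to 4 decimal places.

(0.0005, -0.0461, -0.4100)

φ1=0.0°: virtual centre (0.1800, 0.0000, 0.0000), radius l
S2 = (0.1785·cos120.0°, 0.1785·sin120.0°, -0.0174) = (-0.0892, 0.1546, -0.0174)
φ3=240.0°: virtual centre (-0.0892, -0.1546, 0.0174), radius l
|S₂|²−|S₁|² = -0.0002;  |S₃|²−|S₁|² = -0.0002
linear system: -0.5385x+0.3091y = -0.0002−-0.0347z; -0.5385x+-0.3091y = -0.0002−0.0347z
Cramer: x(z) = 0.0005+0.0000z;  y(z) = 0.0000+0.1123z
sphere 1 gives Az²+Bz+C=0 with A=1.0126, B=0.0000, C=-0.1703;  B²−4AC=0.6896;  roots -0.4100, 0.4100;  negative root z = -0.4100
x = 0.0005, y = -0.0461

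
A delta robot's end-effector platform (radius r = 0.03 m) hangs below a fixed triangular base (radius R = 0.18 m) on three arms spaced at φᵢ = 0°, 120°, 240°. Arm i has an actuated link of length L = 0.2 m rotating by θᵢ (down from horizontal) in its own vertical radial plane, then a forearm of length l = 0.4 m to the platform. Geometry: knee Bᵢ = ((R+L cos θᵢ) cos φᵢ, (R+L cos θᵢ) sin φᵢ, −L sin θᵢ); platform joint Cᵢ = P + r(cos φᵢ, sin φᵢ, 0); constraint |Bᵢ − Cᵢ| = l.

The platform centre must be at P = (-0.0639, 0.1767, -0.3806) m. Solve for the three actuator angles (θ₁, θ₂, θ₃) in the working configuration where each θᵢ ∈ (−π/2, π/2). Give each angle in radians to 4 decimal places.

φ1=0.0° → target in arm frame (-0.0639, 0.1767)
  A cos θ + B sin θ = C:  0.2139·cos θ + -0.3806·sin θ = -0.2546
  √(A²+B²)=0.4366;  θ1 = -1.0588+2.1934 ≈ 1.1346
arm 2 (φ=120.0°): x'=0.1850, y'=-0.0330
  A=-0.0350, B=-0.3806, C=(l²−L²−A²−y'²−z²)/(2L)=-0.0679
  γ=atan2(-0.3806,-0.0350)=-1.6624;  ψ=arccos(-0.1777)=1.7495;  θ2=γ+ψ≈0.0870
φ3=240.0° → target in arm frame (-0.1211, -0.1437)
  A cos θ + B sin θ = C:  0.2711·cos θ + -0.3806·sin θ = -0.2975
  √(A²+B²)=0.4673;  θ3 = -0.9519+2.2609 ≈ 1.3090

θ₁ = 1.1346, θ₂ = 0.0870, θ₃ = 1.3090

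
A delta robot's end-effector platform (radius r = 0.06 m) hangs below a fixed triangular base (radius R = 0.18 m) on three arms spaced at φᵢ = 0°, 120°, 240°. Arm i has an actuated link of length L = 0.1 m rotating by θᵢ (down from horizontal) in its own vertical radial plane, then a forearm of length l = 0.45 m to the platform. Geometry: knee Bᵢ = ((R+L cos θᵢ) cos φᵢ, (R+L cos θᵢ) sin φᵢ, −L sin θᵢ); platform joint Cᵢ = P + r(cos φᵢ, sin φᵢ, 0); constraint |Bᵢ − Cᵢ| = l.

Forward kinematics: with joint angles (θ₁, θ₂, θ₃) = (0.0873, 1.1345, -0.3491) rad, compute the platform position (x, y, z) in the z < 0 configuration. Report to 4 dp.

S1 = (0.2196·cos0.0°, 0.2196·sin0.0°, -0.0087) = (0.2196, 0.0000, -0.0087)
φ2=120.0°: virtual centre (-0.0811, 0.1405, -0.0906), radius l
φ3=240.0°: virtual centre (-0.1070, -0.1853, 0.0342), radius l
subtract pairs → two planes through P
[-0.6015 0.2810 -0.1638]·P = -0.0138;  [-0.6532 -0.3706 0.0858]·P = -0.0014
det = 0.4065;  x = 0.0135+-0.0900z,  y = -0.0201+0.3903z
quadratic in z: (1.1604)z²+(0.0388)z+(-0.1595)=0, √Δ=0.8614 → z ∈ {-0.3879, 0.3544}; z = -0.3879 (taking z<0)
x = 0.0484, y = -0.1715

(0.0484, -0.1715, -0.3879)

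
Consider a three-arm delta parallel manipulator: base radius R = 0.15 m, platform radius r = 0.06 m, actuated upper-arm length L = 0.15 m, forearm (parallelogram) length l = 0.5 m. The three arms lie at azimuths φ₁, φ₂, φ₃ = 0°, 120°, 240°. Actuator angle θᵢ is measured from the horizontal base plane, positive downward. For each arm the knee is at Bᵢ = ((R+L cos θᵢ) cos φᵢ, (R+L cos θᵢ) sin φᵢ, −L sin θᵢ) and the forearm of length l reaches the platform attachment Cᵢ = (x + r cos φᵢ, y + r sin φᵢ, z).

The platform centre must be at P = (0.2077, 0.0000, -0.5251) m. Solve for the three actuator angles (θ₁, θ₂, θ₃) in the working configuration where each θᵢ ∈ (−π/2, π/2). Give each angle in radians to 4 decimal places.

θ₁ = 0.1742, θ₂ = 1.1342, θ₃ = 1.1342

rotate P by −φ1: (0.2077, 0.0000, -0.5251)
  e−x'=-0.1177;  (l²−L²−(e−x')²−y'²−z²)/2L = -0.2069
  √(A²+B²)=0.5381;  θ1 = -1.7913+1.9655 ≈ 0.1742
rotate P by −φ2: (-0.1038, -0.1799, -0.5251)
  e−x'=0.1938;  (l²−L²−(e−x')²−y'²−z²)/2L = -0.3939
  γ=atan2(-0.5251,0.1938)=-1.2171;  ψ=arccos(-0.7037)=2.3514;  θ2=γ+ψ≈1.1342
φ3=240.0° → target in arm frame (-0.1039, 0.1799)
  A cos θ + B sin θ = C:  0.1939·cos θ + -0.5251·sin θ = -0.3939
  √(A²+B²)=0.5597;  θ3 = -1.2171+2.3514 ≈ 1.1342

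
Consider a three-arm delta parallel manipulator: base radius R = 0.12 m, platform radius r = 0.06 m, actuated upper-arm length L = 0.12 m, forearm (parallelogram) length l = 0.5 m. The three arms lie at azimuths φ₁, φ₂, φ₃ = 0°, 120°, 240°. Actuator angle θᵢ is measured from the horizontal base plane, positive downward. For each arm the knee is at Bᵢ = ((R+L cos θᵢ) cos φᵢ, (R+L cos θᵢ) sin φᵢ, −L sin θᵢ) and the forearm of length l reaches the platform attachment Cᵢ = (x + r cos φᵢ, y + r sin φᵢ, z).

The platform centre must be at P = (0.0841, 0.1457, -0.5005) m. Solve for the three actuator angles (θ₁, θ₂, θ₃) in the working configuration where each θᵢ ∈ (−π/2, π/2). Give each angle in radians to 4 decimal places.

rotate P by −φ1: (0.0841, 0.1457, -0.5005)
  A cos θ + B sin θ = C:  -0.0241·cos θ + -0.5005·sin θ = -0.1530
  γ=atan2(-0.5005,-0.0241)=-1.6189;  ψ=arccos(-0.3053)=1.8810;  θ1=γ+ψ≈0.2621
φ2=120.0° → target in arm frame (0.0841, -0.1457)
  e−x'=-0.0241;  (l²−L²−(e−x')²−y'²−z²)/2L = -0.1529
  θ2 = atan2(B,A) + arccos(C/0.5011) = 0.2620
φ3=240.0° → target in arm frame (-0.1682, 0.0000)
  A cos θ + B sin θ = C:  0.2282·cos θ + -0.5005·sin θ = -0.2791
  √(A²+B²)=0.5501;  θ3 = -1.1430+2.1030 ≈ 0.9600

θ₁ = 0.2621, θ₂ = 0.2620, θ₃ = 0.9600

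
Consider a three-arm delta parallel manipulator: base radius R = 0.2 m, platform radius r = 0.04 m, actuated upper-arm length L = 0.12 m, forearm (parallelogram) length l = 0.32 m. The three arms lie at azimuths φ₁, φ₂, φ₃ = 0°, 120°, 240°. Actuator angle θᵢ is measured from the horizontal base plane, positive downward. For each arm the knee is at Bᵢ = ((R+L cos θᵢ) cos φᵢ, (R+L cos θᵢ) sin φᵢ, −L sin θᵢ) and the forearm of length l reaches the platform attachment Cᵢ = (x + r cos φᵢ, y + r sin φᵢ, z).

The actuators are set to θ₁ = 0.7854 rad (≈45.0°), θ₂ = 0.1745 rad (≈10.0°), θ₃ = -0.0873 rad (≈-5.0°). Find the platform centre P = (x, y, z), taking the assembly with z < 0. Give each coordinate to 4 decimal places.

centre 1 = (0.2449·cos0.0°, 0.2449·sin0.0°, -0.0849) = (0.2449, 0.0000, -0.0849)
centre 2 = (0.2782·cos120.0°, 0.2782·sin120.0°, -0.0208) = (-0.1391, 0.2409, -0.0208)
arm 3 at φ=240.0°: (R−r)+L cos θ3 = 0.2795;  centre 3 = (-0.1398, -0.2421, 0.0105)
|centre ₂|²−|centre ₁|² = 0.0107;  |centre ₃|²−|centre ₁|² = 0.0111
plane₁₂: -0.7679x+0.4818y+0.1280z = 0.0107
Cramer: x(z) = -0.0142+0.2072z;  y(z) = -0.0004+0.0645z
sphere 1 gives Az²+Bz+C=0 with A=1.0471, B=0.0623, C=-0.0281;  B²−4AC=0.1216;  roots -0.1963, 0.1368;  negative root z = -0.1963
x = -0.0548, y = -0.0131

(-0.0548, -0.0131, -0.1963)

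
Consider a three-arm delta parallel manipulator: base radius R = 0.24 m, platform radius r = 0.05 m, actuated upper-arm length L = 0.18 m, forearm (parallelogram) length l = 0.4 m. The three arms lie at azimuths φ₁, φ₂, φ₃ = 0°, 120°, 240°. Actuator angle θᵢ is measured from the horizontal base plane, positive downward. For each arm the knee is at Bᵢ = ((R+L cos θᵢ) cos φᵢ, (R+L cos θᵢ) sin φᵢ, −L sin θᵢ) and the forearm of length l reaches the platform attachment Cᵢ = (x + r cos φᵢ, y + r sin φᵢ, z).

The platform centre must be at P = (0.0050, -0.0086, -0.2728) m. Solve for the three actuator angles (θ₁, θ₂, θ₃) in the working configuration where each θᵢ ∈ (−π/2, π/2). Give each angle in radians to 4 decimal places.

rotate P by −φ1: (0.0050, -0.0086, -0.2728)
  e−x'=0.1850;  (l²−L²−(e−x')²−y'²−z²)/2L = 0.0524
  θ1 = atan2(B,A) + arccos(C/0.3296) = 0.4361
arm 2 (φ=120.0°): x'=-0.0099, y'=0.0000
  e−x'=0.1999;  (l²−L²−(e−x')²−y'²−z²)/2L = 0.0367
  √(A²+B²)=0.3382;  θ2 = -0.9383+1.4622 ≈ 0.5239
φ3=240.0° → target in arm frame (0.0049, 0.0086)
  A cos θ + B sin θ = C:  0.1851·cos θ + -0.2728·sin θ = 0.0524
  θ3 = atan2(B,A) + arccos(C/0.3296) = 0.4364

θ₁ = 0.4361, θ₂ = 0.5239, θ₃ = 0.4364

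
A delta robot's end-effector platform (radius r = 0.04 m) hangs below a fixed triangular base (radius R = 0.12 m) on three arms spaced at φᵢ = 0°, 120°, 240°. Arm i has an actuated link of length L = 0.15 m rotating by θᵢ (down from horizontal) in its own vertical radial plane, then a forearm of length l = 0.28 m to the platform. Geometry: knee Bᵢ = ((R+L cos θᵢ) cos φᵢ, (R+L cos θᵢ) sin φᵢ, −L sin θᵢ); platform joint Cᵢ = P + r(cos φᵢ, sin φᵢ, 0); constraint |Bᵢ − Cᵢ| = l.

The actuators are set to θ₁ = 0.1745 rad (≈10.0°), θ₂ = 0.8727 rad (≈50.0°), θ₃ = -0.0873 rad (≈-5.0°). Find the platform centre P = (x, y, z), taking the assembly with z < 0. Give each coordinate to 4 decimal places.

O1 = (0.2277·cos0.0°, 0.2277·sin0.0°, -0.0260) = (0.2277, 0.0000, -0.0260)
O2 = (0.1764·cos120.0°, 0.1764·sin120.0°, -0.1149) = (-0.0882, 0.1528, -0.1149)
O3 = (0.2294·cos240.0°, 0.2294·sin240.0°, 0.0131) = (-0.1147, -0.1987, 0.0131)
subtract pairs → two planes through P
[-0.6319 0.3056 -0.1777]·P = -0.0082;  [-0.6849 -0.3974 0.0782]·P = 0.0003
Cramer: x(z) = 0.0069-0.1015z;  y(z) = -0.0126+0.3718z
into |P−O₁|² = l²: 1.1485z² + 0.0875z + -0.0288 = 0;  Δ = 0.1400;  z = -0.2010 or 0.1248 → z<0 root = -0.2010
x = 0.0273, y = -0.0873

(0.0273, -0.0873, -0.2010)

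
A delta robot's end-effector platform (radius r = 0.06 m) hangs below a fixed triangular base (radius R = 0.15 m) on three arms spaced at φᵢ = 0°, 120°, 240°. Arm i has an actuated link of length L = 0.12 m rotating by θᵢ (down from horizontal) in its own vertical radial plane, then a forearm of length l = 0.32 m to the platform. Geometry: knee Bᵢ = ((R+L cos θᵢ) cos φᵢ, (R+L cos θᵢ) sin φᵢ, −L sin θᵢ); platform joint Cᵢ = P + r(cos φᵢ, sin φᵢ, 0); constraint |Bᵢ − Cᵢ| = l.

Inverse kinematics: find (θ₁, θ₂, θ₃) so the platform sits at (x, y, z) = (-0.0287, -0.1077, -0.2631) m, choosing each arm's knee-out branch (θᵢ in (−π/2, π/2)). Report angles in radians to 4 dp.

rotate P by −φ1: (-0.0287, -0.1077, -0.2631)
  e−x'=0.1187;  (l²−L²−(e−x')²−y'²−z²)/2L = -0.0288
  θ1 = atan2(B,A) + arccos(C/0.2886) = 0.5237
arm 2 (φ=120.0°): x'=-0.0789, y'=0.0787
  A=0.1689, B=-0.2631, C=(l²−L²−A²−y'²−z²)/(2L)=-0.0665
  γ=atan2(-0.2631,0.1689)=-1.0000;  ψ=arccos(-0.2126)=1.7850;  θ2=γ+ψ≈0.7850
φ3=240.0° → target in arm frame (0.1076, 0.0290)
  e−x'=-0.0176;  (l²−L²−(e−x')²−y'²−z²)/2L = 0.0734
  √(A²+B²)=0.2637;  θ3 = -1.6377+1.2885 ≈ -0.3491

θ₁ = 0.5237, θ₂ = 0.7850, θ₃ = -0.3491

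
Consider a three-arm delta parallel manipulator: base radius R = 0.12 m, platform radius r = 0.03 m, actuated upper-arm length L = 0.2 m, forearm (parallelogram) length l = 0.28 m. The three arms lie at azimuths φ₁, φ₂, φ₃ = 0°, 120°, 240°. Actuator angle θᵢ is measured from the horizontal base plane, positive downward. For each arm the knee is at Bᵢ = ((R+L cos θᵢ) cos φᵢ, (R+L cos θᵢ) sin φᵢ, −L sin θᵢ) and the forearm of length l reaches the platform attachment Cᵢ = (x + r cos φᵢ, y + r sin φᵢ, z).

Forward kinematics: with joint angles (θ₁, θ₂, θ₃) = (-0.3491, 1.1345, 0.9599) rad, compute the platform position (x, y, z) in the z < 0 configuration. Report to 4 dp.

(0.1314, -0.0233, -0.1691)

φ1=0.0°: virtual centre (0.2779, 0.0000, 0.0684), radius l
arm 2 at φ=120.0°: e+L cos θ2 = 0.1745;  O2 = (-0.0873, 0.1511, -0.1813)
arm 3 at φ=240.0°: e+L cos θ3 = 0.2047;  O3 = (-0.1024, -0.1773, -0.1638)
subtract pairs → two planes through P
[-0.7304 0.3023 -0.4994]·P = -0.0186;  [-0.7606 -0.3546 -0.4645]·P = -0.0132
det = 0.4889;  x = 0.0216+-0.6493z,  y = -0.0093+0.0830z
into |P−O₁|² = l²: 1.4285z² + 0.1945z + -0.0080 = 0;  Δ = 0.0833;  z = -0.1691 or 0.0329 → z<0 root = -0.1691
x = 0.1314, y = -0.0233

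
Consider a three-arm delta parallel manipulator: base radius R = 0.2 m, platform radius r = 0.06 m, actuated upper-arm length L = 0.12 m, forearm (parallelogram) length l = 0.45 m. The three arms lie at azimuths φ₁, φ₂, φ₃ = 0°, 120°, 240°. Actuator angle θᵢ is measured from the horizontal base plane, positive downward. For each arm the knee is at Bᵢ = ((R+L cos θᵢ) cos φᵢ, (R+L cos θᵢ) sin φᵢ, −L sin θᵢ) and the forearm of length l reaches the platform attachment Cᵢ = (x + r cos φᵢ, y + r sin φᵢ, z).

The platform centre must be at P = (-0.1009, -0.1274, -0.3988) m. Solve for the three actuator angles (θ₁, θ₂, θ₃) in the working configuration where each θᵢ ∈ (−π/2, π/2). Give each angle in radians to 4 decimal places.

rotate P by −φ1: (-0.1009, -0.1274, -0.3988)
  e−x'=0.2409;  (l²−L²−(e−x')²−y'²−z²)/2L = -0.1884
  θ1 = atan2(B,A) + arccos(C/0.4659) = 0.9596
arm 2 (φ=120.0°): x'=-0.0599, y'=0.1511
  e−x'=0.1999;  (l²−L²−(e−x')²−y'²−z²)/2L = -0.1405
  √(A²+B²)=0.4461;  θ2 = -1.1062+1.8912 ≈ 0.7850
rotate P by −φ3: (0.1608, -0.0237, -0.3988)
  e−x'=-0.0208;  (l²−L²−(e−x')²−y'²−z²)/2L = 0.1169
  θ3 = atan2(B,A) + arccos(C/0.3993) = -0.3493

θ₁ = 0.9596, θ₂ = 0.7850, θ₃ = -0.3493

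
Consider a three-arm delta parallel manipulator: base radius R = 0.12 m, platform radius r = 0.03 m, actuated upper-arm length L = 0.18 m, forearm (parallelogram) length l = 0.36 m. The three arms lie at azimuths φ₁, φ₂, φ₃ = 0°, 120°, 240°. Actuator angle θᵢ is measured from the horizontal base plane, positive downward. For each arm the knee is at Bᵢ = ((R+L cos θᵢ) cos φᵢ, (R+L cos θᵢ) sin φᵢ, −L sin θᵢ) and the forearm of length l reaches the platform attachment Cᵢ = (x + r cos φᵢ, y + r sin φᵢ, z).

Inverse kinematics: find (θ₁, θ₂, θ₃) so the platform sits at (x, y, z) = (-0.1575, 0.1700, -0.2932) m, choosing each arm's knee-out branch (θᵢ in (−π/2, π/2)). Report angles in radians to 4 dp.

arm 1 (φ=0.0°): x'=-0.1575, y'=0.1700
  e−x'=0.2475;  (l²−L²−(e−x')²−y'²−z²)/2L = -0.2192
  γ=atan2(-0.2932,0.2475)=-0.8697;  ψ=arccos(-0.5714)=2.1790;  θ1=γ+ψ≈1.3092
φ2=120.0° → target in arm frame (0.2260, 0.0514)
  A cos θ + B sin θ = C:  -0.1360·cos θ + -0.2932·sin θ = -0.0275
  γ=atan2(-0.2932,-0.1360)=-2.0050;  ψ=arccos(-0.0851)=1.6560;  θ2=γ+ψ≈-0.3491
rotate P by −φ3: (-0.0685, -0.2214, -0.2932)
  A cos θ + B sin θ = C:  0.1585·cos θ + -0.2932·sin θ = -0.1747
  √(A²+B²)=0.3333;  θ3 = -1.0753+2.1226 ≈ 1.0473

θ₁ = 1.3092, θ₂ = -0.3491, θ₃ = 1.0473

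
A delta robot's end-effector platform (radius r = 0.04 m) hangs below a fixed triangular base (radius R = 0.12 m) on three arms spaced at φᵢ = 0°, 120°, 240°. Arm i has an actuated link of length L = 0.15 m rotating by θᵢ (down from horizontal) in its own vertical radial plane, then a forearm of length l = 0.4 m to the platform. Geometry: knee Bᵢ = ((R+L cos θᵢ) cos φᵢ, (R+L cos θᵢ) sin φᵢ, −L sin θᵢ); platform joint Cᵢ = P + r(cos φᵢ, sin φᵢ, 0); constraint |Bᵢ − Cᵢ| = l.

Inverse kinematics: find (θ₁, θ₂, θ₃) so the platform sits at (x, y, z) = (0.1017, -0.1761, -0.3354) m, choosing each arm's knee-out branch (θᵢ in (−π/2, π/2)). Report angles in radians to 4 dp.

arm 1 (φ=0.0°): x'=0.1017, y'=-0.1761
  e−x'=-0.0217;  (l²−L²−(e−x')²−y'²−z²)/2L = -0.0216
  √(A²+B²)=0.3361;  θ1 = -1.6354+1.6351 ≈ -0.0003
φ2=120.0° → target in arm frame (-0.2034, 0.0000)
  A=0.2834, B=-0.3354, C=(l²−L²−A²−y'²−z²)/(2L)=-0.1843
  √(A²+B²)=0.4391;  θ2 = -0.8693+2.0039 ≈ 1.1346
rotate P by −φ3: (0.1017, 0.1761, -0.3354)
  A cos θ + B sin θ = C:  -0.0217·cos θ + -0.3354·sin θ = -0.0216
  γ=atan2(-0.3354,-0.0217)=-1.6353;  ψ=arccos(-0.0643)=1.6351;  θ3=γ+ψ≈-0.0001

θ₁ = -0.0003, θ₂ = 1.1346, θ₃ = -0.0001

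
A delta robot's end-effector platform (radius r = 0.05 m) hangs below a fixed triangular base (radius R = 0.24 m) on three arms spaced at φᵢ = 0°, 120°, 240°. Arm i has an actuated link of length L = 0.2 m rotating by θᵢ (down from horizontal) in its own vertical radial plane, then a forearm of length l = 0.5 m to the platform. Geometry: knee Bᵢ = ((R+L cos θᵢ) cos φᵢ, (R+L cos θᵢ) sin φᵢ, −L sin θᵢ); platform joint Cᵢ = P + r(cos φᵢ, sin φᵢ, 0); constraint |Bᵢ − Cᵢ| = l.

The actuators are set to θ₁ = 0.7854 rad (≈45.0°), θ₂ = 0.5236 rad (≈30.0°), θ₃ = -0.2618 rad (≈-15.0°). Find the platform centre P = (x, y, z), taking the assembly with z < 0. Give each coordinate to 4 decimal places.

centre 1 = (0.3314·cos0.0°, 0.3314·sin0.0°, -0.1414) = (0.3314, 0.0000, -0.1414)
centre 2 = (0.3632·cos120.0°, 0.3632·sin120.0°, -0.1000) = (-0.1816, 0.3145, -0.1000)
centre 3 = (0.3832·cos240.0°, 0.3832·sin240.0°, 0.0518) = (-0.1916, -0.3318, 0.0518)
eliminate P² terms by subtracting sphere 1 from 2 and 3
linear system: -1.0260x+0.6291y = 0.0121−0.0828z; -1.0460x+-0.6637y = 0.0197−0.3864z
det = 1.3390;  x = -0.0152+0.2226z,  y = -0.0056+0.2313z
into |P−centre ₁|² = l²: 1.1031z² + 0.1259z + -0.1098 = 0;  Δ = 0.5003;  z = -0.3777 or 0.2635 → z<0 root = -0.3777
x = -0.0993, y = -0.0930

(-0.0993, -0.0930, -0.3777)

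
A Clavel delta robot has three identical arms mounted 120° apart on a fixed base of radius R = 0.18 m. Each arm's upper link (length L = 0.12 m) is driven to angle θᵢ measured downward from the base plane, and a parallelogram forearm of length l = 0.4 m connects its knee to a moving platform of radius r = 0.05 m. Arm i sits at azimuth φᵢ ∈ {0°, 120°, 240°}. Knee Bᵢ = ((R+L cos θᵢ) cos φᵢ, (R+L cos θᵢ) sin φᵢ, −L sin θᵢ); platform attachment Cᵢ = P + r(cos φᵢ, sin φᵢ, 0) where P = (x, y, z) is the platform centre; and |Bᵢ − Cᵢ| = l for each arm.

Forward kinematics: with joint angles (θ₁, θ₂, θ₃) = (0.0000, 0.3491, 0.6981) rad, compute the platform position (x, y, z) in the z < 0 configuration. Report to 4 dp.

φ1=0.0°: virtual centre (0.2500, 0.0000, 0.0000), radius l
O2 = (0.2428·cos120.0°, 0.2428·sin120.0°, -0.0410) = (-0.1214, 0.2102, -0.0410)
O3 = (0.2219·cos240.0°, 0.2219·sin240.0°, -0.0771) = (-0.1110, -0.1922, -0.0771)
eliminate P² terms by subtracting sphere 1 from 2 and 3
[-0.7428 0.4205 -0.0821]·P = -0.0019;  [-0.7219 -0.3844 -0.1543]·P = -0.0073
det = 0.5891;  x = 0.0064+-0.1637z,  y = 0.0069+-0.0939z
sphere 1 gives Az²+Bz+C=0 with A=1.0356, B=0.0784, C=-0.1006;  B²−4AC=0.4230;  roots -0.3519, 0.2761;  negative root z = -0.3519
x = 0.0640, y = 0.0399

(0.0640, 0.0399, -0.3519)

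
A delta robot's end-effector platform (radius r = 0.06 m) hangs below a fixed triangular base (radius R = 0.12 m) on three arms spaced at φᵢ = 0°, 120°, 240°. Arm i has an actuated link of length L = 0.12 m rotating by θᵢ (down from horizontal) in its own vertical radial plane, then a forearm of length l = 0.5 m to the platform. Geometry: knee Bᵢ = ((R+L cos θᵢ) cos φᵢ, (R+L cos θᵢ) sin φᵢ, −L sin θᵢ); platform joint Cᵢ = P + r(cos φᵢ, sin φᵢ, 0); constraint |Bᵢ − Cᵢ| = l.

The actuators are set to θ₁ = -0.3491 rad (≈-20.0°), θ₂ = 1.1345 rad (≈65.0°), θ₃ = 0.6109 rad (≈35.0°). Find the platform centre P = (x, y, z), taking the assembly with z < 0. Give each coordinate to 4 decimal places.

arm 1 at φ=0.0°: (R−r)+L cos θ1 = 0.1728;  S1 = (0.1728, 0.0000, 0.0410)
arm 2 at φ=120.0°: (R−r)+L cos θ2 = 0.1107;  S2 = (-0.0554, 0.0959, -0.1088)
S3 = (0.1583·cos240.0°, 0.1583·sin240.0°, -0.0688) = (-0.0791, -0.1371, -0.0688)
|S₂|²−|S₁|² = -0.0074;  |S₃|²−|S₁|² = -0.0017
[-0.4562 0.1918 -0.2996]·P = -0.0074;  [-0.5038 -0.2742 -0.2198]·P = -0.0017
Cramer: x(z) = 0.0107-0.5606z;  y(z) = -0.0133+0.2286z
sphere 1 gives Az²+Bz+C=0 with A=1.3666, B=0.0935, C=-0.2219;  B²−4AC=1.2216;  roots -0.4386, 0.3702;  negative root z = -0.4386
x = 0.2566, y = -0.1136

(0.2566, -0.1136, -0.4386)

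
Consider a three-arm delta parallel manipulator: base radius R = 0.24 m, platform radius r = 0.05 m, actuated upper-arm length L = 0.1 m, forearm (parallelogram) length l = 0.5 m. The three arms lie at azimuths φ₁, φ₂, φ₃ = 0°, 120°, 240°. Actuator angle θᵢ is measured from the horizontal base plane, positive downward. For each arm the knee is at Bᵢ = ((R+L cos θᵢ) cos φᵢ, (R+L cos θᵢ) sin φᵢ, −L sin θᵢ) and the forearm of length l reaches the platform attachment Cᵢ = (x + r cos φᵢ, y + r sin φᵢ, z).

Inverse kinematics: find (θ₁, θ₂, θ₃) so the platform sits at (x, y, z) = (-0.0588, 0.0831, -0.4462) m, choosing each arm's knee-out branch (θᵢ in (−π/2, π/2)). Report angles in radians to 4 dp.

rotate P by −φ1: (-0.0588, 0.0831, -0.4462)
  A cos θ + B sin θ = C:  0.2488·cos θ + -0.4462·sin θ = -0.1395
  γ=atan2(-0.4462,0.2488)=-1.0621;  ψ=arccos(-0.2731)=1.8474;  θ1=γ+ψ≈0.7852
rotate P by −φ2: (0.1014, 0.0094, -0.4462)
  e−x'=0.0886;  (l²−L²−(e−x')²−y'²−z²)/2L = 0.1648
  γ=atan2(-0.4462,0.0886)=-1.3747;  ψ=arccos(0.3623)=1.2001;  θ2=γ+ψ≈-0.1746
rotate P by −φ3: (-0.0426, -0.0925, -0.4462)
  A=0.2326, B=-0.4462, C=(l²−L²−A²−y'²−z²)/(2L)=-0.1087
  √(A²+B²)=0.5032;  θ3 = -1.0903+1.7885 ≈ 0.6981

θ₁ = 0.7852, θ₂ = -0.1746, θ₃ = 0.6981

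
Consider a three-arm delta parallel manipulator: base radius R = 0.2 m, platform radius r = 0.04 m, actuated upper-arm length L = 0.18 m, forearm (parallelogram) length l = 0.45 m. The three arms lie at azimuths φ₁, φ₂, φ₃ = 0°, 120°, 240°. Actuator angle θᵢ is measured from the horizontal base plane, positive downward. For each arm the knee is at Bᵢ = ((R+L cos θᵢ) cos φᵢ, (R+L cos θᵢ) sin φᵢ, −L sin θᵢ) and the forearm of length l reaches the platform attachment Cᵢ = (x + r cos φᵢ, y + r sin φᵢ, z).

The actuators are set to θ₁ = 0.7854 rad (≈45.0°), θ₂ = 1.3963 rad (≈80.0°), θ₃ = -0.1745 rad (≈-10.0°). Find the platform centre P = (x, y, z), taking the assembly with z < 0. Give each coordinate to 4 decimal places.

arm 1 at φ=0.0°: ρ1 = 0.2873;  S1 = (0.2873, 0.0000, -0.1273)
S2 = (0.1913·cos120.0°, 0.1913·sin120.0°, -0.1773) = (-0.0956, 0.1656, -0.1773)
φ3=240.0°: virtual centre (-0.1686, -0.2921, 0.0313), radius l
|S₂|²−|S₁|² = -0.0307;  |S₃|²−|S₁|² = 0.0160
[-0.7658 0.3313 -0.1000]·P = -0.0307;  [-0.9118 -0.5842 0.3171]·P = 0.0160
Cramer: x(z) = 0.0169+0.0622z;  y(z) = -0.0537+0.4456z
into |P−S₁|² = l²: 1.2025z² + 0.1730z + -0.1103 = 0;  Δ = 0.5605;  z = -0.3832 or 0.2393 → z<0 root = -0.3832
x = -0.0070, y = -0.2245

(-0.0070, -0.2245, -0.3832)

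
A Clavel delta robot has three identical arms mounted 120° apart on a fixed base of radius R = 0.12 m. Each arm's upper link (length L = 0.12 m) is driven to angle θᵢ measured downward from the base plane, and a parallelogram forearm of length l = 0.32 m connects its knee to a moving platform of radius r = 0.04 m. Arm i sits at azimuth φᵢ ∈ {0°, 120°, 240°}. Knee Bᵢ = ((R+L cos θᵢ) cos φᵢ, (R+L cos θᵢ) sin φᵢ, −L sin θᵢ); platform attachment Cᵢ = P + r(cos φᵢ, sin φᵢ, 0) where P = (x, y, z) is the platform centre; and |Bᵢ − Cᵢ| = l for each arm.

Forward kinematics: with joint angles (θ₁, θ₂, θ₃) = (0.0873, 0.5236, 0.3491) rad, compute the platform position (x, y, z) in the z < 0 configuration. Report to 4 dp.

(0.0427, -0.0195, -0.2887)

arm 1 at φ=0.0°: (R−r)+L cos θ1 = 0.1995;  S1 = (0.1995, 0.0000, -0.0105)
arm 2 at φ=120.0°: (R−r)+L cos θ2 = 0.1839;  S2 = (-0.0920, 0.1593, -0.0600)
S3 = (0.1928·cos240.0°, 0.1928·sin240.0°, -0.0410) = (-0.0964, -0.1669, -0.0410)
subtract pairs → two planes through P
plane₁₂: -0.5830x+0.3186y+-0.0991z = -0.0025
det = 0.3832;  x = 0.0031+-0.1372z,  y = -0.0022+0.0600z
into |P−S₁|² = l²: 1.0224z² + 0.0746z + -0.0637 = 0;  Δ = 0.2660;  z = -0.2887 or 0.2158 → z<0 root = -0.2887
x = 0.0427, y = -0.0195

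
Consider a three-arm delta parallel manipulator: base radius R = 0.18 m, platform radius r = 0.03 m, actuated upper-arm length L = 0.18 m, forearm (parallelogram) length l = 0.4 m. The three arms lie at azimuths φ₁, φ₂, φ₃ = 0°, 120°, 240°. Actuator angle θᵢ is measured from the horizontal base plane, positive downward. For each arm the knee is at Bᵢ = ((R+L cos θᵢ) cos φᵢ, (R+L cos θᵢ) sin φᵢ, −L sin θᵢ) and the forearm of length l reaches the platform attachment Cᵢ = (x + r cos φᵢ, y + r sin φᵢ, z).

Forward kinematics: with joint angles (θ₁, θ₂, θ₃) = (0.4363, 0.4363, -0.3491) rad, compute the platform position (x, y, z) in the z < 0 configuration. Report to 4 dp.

(-0.0380, -0.0658, -0.2560)

φ1=0.0°: virtual centre (0.3131, 0.0000, -0.0761), radius l
centre 2 = (0.3131·cos120.0°, 0.3131·sin120.0°, -0.0761) = (-0.1566, 0.2712, -0.0761)
arm 3 at φ=240.0°: e+L cos θ3 = 0.3191;  centre 3 = (-0.1596, -0.2764, 0.0616)
subtract pairs → two planes through P
plane₁₂: -0.9394x+0.5424y+0.0000z = 0.0000
Cramer: x(z) = -0.0009+0.1447z;  y(z) = -0.0016+0.2506z
into |P−centre ₁|² = l²: 1.0837z² + 0.0604z + -0.0556 = 0;  Δ = 0.2445;  z = -0.2560 or 0.2003 → z<0 root = -0.2560
x = -0.0380, y = -0.0658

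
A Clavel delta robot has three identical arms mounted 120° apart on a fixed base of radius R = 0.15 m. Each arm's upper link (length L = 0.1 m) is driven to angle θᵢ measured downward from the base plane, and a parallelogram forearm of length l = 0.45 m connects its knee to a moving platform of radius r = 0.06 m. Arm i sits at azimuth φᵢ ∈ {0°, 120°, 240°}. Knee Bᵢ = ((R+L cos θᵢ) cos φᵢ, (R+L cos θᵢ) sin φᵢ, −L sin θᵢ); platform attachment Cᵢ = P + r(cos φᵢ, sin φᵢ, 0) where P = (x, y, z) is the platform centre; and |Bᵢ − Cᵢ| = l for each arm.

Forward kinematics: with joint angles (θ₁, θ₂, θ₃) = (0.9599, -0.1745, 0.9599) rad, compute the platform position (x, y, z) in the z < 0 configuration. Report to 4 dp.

φ1=0.0°: virtual centre (0.1474, 0.0000, -0.0819), radius l
arm 2 at φ=120.0°: ρ2 = 0.1885;  O2 = (-0.0942, 0.1632, 0.0174)
O3 = (0.1474·cos240.0°, 0.1474·sin240.0°, -0.0819) = (-0.0737, -0.1276, -0.0819)
eliminate P² terms by subtracting sphere 1 from 2 and 3
[-0.4832 0.3265 0.1985]·P = 0.0074;  [-0.4421 -0.2552 0.0000]·P = 0.0000
det = 0.2677;  x = -0.0071+0.1893z,  y = 0.0122+-0.3279z
into |P−O₁|² = l²: 1.1434z² + 0.0973z + -0.1718 = 0;  Δ = 0.7952;  z = -0.4325 or 0.3474 → z<0 root = -0.4325
x = -0.0890, y = 0.1541

(-0.0890, 0.1541, -0.4325)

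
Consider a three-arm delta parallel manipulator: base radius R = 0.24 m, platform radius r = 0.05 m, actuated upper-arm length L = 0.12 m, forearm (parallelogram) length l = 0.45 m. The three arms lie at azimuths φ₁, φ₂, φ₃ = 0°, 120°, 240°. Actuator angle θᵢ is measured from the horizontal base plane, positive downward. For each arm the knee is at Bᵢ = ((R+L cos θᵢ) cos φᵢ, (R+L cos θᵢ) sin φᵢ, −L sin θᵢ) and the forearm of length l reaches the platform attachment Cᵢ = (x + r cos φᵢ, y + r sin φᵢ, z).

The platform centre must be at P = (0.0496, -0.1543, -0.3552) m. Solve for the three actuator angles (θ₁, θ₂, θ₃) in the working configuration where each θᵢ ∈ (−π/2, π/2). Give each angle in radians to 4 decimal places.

φ1=0.0° → target in arm frame (0.0496, -0.1543)
  A cos θ + B sin θ = C:  0.1404·cos θ + -0.3552·sin θ = 0.0767
  √(A²+B²)=0.3819;  θ1 = -1.1944+1.3686 ≈ 0.1742
rotate P by −φ2: (-0.1584, 0.0342, -0.3552)
  e−x'=0.3484;  (l²−L²−(e−x')²−y'²−z²)/2L = -0.2527
  √(A²+B²)=0.4976;  θ2 = -0.7950+2.1034 ≈ 1.3084
rotate P by −φ3: (0.1088, 0.1201, -0.3552)
  e−x'=0.0812;  (l²−L²−(e−x')²−y'²−z²)/2L = 0.1705
  θ3 = atan2(B,A) + arccos(C/0.3644) = -0.2623

θ₁ = 0.1742, θ₂ = 1.3084, θ₃ = -0.2623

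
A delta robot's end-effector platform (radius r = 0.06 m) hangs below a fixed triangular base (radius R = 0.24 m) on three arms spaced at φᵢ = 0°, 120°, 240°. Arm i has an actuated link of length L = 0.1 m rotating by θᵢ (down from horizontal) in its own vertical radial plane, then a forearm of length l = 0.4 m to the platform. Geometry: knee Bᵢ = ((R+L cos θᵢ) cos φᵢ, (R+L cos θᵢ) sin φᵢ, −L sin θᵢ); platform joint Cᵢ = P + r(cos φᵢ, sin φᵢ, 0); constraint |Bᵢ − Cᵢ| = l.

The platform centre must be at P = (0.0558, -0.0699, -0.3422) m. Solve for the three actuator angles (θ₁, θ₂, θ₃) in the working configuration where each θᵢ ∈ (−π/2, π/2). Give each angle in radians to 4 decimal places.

θ₁ = 0.1744, θ₂ = 1.1344, θ₃ = 0.3496

rotate P by −φ1: (0.0558, -0.0699, -0.3422)
  A=0.1242, B=-0.3422, C=(l²−L²−A²−y'²−z²)/(2L)=0.0629
  √(A²+B²)=0.3640;  θ1 = -1.2226+1.3970 ≈ 0.1744
φ2=120.0° → target in arm frame (-0.0884, -0.0134)
  A cos θ + B sin θ = C:  0.2684·cos θ + -0.3422·sin θ = -0.1967
  √(A²+B²)=0.4349;  θ2 = -0.9056+2.0401 ≈ 1.1344
φ3=240.0° → target in arm frame (0.0326, 0.0833)
  A=0.1474, B=-0.3422, C=(l²−L²−A²−y'²−z²)/(2L)=0.0212
  θ3 = atan2(B,A) + arccos(C/0.3726) = 0.3496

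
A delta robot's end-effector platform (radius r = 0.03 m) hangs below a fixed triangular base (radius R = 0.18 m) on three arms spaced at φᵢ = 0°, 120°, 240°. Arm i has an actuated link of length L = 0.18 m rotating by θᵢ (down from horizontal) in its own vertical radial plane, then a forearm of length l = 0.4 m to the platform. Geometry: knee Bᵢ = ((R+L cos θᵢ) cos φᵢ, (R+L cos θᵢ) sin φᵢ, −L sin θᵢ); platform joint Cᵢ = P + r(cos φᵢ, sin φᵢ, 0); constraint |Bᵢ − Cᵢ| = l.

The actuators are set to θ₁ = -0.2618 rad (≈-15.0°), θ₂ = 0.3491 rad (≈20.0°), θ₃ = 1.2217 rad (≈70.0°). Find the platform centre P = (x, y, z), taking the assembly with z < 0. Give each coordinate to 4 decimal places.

(0.1320, 0.1171, -0.2843)

φ1=0.0°: virtual centre (0.3239, 0.0000, 0.0466), radius l
φ2=120.0°: virtual centre (-0.1596, 0.2764, -0.0616), radius l
arm 3 at φ=240.0°: e+L cos θ3 = 0.2116;  S3 = (-0.1058, -0.1832, -0.1691)
|S₂|²−|S₁|² = -0.0014;  |S₃|²−|S₁|² = -0.0337
[-0.9669 0.5528 -0.2163]·P = -0.0014;  [-0.8593 -0.3664 -0.4315]·P = -0.0337
Cramer: x(z) = 0.0231-0.3832z;  y(z) = 0.0378-0.2789z
into |P−S₁|² = l²: 1.2246z² + 0.1162z + -0.0659 = 0;  Δ = 0.3365;  z = -0.2843 or 0.1894 → z<0 root = -0.2843
x = 0.1320, y = 0.1171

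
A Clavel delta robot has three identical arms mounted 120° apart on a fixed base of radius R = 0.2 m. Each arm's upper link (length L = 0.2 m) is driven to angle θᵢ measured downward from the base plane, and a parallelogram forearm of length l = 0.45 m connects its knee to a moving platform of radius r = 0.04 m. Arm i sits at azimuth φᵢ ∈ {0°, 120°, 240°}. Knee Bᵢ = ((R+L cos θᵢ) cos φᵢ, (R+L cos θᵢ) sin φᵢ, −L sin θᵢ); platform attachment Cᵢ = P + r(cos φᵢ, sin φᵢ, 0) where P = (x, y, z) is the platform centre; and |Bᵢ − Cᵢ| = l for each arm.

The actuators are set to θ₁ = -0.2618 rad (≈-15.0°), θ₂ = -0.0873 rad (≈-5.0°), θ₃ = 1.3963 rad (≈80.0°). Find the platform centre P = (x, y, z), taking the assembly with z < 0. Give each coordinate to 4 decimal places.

φ1=0.0°: virtual centre (0.3532, 0.0000, 0.0518), radius l
S2 = (0.3592·cos120.0°, 0.3592·sin120.0°, 0.0174) = (-0.1796, 0.3111, 0.0174)
arm 3 at φ=240.0°: e+L cos θ3 = 0.1947;  S3 = (-0.0974, -0.1686, -0.1970)
subtract pairs → two planes through P
linear system: -1.0656x+0.6222y = 0.0019−-0.0687z; -0.9011x+-0.3373y = -0.0507−-0.4975z
Cramer: x(z) = 0.0336-0.3616z;  y(z) = 0.0606-0.5089z
quadratic in z: (1.3897)z²+(0.0659)z+(-0.0940)=0, √Δ=0.7259 → z ∈ {-0.2849, 0.2374}; z = -0.2849 (taking z<0)
x = 0.1366, y = 0.2056

(0.1366, 0.2056, -0.2849)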